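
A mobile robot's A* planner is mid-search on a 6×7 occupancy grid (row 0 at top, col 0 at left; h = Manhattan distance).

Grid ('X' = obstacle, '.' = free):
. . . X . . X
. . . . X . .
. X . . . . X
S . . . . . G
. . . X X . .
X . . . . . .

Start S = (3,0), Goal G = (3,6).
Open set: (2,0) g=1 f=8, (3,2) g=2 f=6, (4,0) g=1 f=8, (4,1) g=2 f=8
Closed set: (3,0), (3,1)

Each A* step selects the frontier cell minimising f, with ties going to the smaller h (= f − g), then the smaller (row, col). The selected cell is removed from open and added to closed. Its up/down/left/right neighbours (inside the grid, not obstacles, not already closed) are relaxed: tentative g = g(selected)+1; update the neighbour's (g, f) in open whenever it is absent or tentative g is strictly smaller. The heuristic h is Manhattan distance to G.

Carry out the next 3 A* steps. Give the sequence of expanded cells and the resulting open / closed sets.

order=[(3,2) → (3,3) → (3,4)]; open=[(2,0) g=1 f=8, (2,2) g=3 f=8, (2,3) g=4 f=8, (2,4) g=5 f=8, (3,5) g=5 f=6, (4,0) g=1 f=8, (4,1) g=2 f=8, (4,2) g=3 f=8]; closed=[(3,0), (3,1), (3,2), (3,3), (3,4)]

step 1: expand (3,2) (f=6, h=4) → closed; open now [(2,0) g=1 f=8, (2,2) g=3 f=8, (3,3) g=3 f=6, (4,0) g=1 f=8, (4,1) g=2 f=8, (4,2) g=3 f=8]
step 2: expand (3,3) (f=6, h=3) → closed; open now [(2,0) g=1 f=8, (2,2) g=3 f=8, (2,3) g=4 f=8, (3,4) g=4 f=6, (4,0) g=1 f=8, (4,1) g=2 f=8, (4,2) g=3 f=8]
step 3: expand (3,4) (f=6, h=2) → closed; open now [(2,0) g=1 f=8, (2,2) g=3 f=8, (2,3) g=4 f=8, (2,4) g=5 f=8, (3,5) g=5 f=6, (4,0) g=1 f=8, (4,1) g=2 f=8, (4,2) g=3 f=8]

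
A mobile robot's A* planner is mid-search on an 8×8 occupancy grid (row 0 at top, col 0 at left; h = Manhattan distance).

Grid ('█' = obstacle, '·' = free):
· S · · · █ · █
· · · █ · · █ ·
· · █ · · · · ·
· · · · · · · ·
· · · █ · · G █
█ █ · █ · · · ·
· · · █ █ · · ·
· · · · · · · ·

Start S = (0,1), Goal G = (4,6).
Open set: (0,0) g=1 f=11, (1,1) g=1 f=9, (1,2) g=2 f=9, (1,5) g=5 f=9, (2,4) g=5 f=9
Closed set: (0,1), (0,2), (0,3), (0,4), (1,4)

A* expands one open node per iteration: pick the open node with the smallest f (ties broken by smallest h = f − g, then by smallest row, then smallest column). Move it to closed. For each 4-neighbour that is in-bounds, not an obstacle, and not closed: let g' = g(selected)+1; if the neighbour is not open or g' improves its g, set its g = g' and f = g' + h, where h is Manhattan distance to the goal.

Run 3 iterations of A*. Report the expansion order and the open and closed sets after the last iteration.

order=[(1,5) → (2,5) → (2,6)]; open=[(0,0) g=1 f=11, (1,1) g=1 f=9, (1,2) g=2 f=9, (2,4) g=5 f=9, (2,7) g=8 f=11, (3,5) g=7 f=9, (3,6) g=8 f=9]; closed=[(0,1), (0,2), (0,3), (0,4), (1,4), (1,5), (2,5), (2,6)]

step 1: expand (1,5) (f=9, h=4) → closed; open now [(0,0) g=1 f=11, (1,1) g=1 f=9, (1,2) g=2 f=9, (2,4) g=5 f=9, (2,5) g=6 f=9]
step 2: expand (2,5) (f=9, h=3) → closed; open now [(0,0) g=1 f=11, (1,1) g=1 f=9, (1,2) g=2 f=9, (2,4) g=5 f=9, (2,6) g=7 f=9, (3,5) g=7 f=9]
step 3: expand (2,6) (f=9, h=2) → closed; open now [(0,0) g=1 f=11, (1,1) g=1 f=9, (1,2) g=2 f=9, (2,4) g=5 f=9, (2,7) g=8 f=11, (3,5) g=7 f=9, (3,6) g=8 f=9]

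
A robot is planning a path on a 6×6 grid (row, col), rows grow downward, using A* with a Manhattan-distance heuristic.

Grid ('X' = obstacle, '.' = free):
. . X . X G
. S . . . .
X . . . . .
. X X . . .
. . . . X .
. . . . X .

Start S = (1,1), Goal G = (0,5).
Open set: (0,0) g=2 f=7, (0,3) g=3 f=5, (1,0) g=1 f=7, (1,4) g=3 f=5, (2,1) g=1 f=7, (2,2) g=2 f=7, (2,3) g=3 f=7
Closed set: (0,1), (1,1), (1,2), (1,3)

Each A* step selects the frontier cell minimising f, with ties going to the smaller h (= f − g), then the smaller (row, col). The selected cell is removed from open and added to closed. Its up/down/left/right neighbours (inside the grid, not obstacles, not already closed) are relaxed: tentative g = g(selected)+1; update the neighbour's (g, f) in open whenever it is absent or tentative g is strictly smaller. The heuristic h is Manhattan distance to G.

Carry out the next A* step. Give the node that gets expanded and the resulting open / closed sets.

expanded=(0,3); open=[(0,0) g=2 f=7, (1,0) g=1 f=7, (1,4) g=3 f=5, (2,1) g=1 f=7, (2,2) g=2 f=7, (2,3) g=3 f=7]; closed=[(0,1), (0,3), (1,1), (1,2), (1,3)]

step 1: expand (0,3) (f=5, h=2) → closed; open now [(0,0) g=2 f=7, (1,0) g=1 f=7, (1,4) g=3 f=5, (2,1) g=1 f=7, (2,2) g=2 f=7, (2,3) g=3 f=7]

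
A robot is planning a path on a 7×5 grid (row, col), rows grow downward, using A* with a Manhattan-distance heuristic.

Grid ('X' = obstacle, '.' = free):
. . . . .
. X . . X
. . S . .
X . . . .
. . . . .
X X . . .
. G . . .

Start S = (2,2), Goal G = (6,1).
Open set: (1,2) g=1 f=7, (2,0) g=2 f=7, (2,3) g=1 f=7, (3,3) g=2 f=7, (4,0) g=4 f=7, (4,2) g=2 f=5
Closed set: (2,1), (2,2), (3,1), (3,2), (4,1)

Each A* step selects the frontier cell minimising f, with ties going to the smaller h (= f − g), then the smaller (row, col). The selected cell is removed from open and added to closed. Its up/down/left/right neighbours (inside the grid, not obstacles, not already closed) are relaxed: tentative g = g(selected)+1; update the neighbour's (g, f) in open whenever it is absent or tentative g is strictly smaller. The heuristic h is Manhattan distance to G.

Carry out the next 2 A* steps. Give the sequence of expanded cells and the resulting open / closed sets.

order=[(4,2) → (5,2)]; open=[(1,2) g=1 f=7, (2,0) g=2 f=7, (2,3) g=1 f=7, (3,3) g=2 f=7, (4,0) g=4 f=7, (4,3) g=3 f=7, (5,3) g=4 f=7, (6,2) g=4 f=5]; closed=[(2,1), (2,2), (3,1), (3,2), (4,1), (4,2), (5,2)]

step 1: expand (4,2) (f=5, h=3) → closed; open now [(1,2) g=1 f=7, (2,0) g=2 f=7, (2,3) g=1 f=7, (3,3) g=2 f=7, (4,0) g=4 f=7, (4,3) g=3 f=7, (5,2) g=3 f=5]
step 2: expand (5,2) (f=5, h=2) → closed; open now [(1,2) g=1 f=7, (2,0) g=2 f=7, (2,3) g=1 f=7, (3,3) g=2 f=7, (4,0) g=4 f=7, (4,3) g=3 f=7, (5,3) g=4 f=7, (6,2) g=4 f=5]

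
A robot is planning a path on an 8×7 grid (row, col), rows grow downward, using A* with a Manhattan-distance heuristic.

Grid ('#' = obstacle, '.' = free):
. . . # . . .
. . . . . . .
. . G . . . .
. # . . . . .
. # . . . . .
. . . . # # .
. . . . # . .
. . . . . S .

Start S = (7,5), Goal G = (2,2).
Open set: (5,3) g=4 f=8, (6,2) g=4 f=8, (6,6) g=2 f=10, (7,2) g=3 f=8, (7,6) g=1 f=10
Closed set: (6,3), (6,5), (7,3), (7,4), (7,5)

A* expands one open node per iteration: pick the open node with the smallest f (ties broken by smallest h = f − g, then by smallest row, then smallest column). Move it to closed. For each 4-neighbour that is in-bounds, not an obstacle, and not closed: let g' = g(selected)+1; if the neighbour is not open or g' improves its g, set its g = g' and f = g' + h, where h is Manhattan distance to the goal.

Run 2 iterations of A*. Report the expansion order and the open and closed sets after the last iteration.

order=[(5,3) → (4,3)]; open=[(3,3) g=6 f=8, (4,2) g=6 f=8, (4,4) g=6 f=10, (5,2) g=5 f=8, (6,2) g=4 f=8, (6,6) g=2 f=10, (7,2) g=3 f=8, (7,6) g=1 f=10]; closed=[(4,3), (5,3), (6,3), (6,5), (7,3), (7,4), (7,5)]

step 1: expand (5,3) (f=8, h=4) → closed; open now [(4,3) g=5 f=8, (5,2) g=5 f=8, (6,2) g=4 f=8, (6,6) g=2 f=10, (7,2) g=3 f=8, (7,6) g=1 f=10]
step 2: expand (4,3) (f=8, h=3) → closed; open now [(3,3) g=6 f=8, (4,2) g=6 f=8, (4,4) g=6 f=10, (5,2) g=5 f=8, (6,2) g=4 f=8, (6,6) g=2 f=10, (7,2) g=3 f=8, (7,6) g=1 f=10]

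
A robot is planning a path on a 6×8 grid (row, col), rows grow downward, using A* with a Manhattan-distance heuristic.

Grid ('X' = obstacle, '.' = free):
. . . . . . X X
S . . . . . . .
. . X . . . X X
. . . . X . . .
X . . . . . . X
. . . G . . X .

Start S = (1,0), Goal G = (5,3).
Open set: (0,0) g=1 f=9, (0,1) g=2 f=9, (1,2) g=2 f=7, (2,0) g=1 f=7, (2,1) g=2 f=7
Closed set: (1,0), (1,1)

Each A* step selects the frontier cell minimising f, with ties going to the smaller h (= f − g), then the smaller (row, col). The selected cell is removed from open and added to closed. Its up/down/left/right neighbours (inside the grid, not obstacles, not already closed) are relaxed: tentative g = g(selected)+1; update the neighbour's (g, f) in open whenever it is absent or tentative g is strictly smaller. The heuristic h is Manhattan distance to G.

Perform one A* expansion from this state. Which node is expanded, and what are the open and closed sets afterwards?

step 1: expand (1,2) (f=7, h=5) → closed; open now [(0,0) g=1 f=9, (0,1) g=2 f=9, (0,2) g=3 f=9, (1,3) g=3 f=7, (2,0) g=1 f=7, (2,1) g=2 f=7]

expanded=(1,2); open=[(0,0) g=1 f=9, (0,1) g=2 f=9, (0,2) g=3 f=9, (1,3) g=3 f=7, (2,0) g=1 f=7, (2,1) g=2 f=7]; closed=[(1,0), (1,1), (1,2)]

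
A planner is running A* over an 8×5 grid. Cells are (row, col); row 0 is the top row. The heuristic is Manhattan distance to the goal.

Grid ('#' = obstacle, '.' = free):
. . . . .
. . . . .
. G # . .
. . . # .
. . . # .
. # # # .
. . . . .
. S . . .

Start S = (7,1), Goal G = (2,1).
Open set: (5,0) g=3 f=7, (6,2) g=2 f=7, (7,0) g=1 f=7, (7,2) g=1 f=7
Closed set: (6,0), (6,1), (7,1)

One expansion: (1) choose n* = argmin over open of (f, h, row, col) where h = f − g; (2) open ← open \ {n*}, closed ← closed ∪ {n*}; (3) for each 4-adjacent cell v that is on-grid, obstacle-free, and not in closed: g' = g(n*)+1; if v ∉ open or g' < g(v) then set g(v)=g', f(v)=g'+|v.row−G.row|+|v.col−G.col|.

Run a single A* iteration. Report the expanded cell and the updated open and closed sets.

expanded=(5,0); open=[(4,0) g=4 f=7, (6,2) g=2 f=7, (7,0) g=1 f=7, (7,2) g=1 f=7]; closed=[(5,0), (6,0), (6,1), (7,1)]

step 1: expand (5,0) (f=7, h=4) → closed; open now [(4,0) g=4 f=7, (6,2) g=2 f=7, (7,0) g=1 f=7, (7,2) g=1 f=7]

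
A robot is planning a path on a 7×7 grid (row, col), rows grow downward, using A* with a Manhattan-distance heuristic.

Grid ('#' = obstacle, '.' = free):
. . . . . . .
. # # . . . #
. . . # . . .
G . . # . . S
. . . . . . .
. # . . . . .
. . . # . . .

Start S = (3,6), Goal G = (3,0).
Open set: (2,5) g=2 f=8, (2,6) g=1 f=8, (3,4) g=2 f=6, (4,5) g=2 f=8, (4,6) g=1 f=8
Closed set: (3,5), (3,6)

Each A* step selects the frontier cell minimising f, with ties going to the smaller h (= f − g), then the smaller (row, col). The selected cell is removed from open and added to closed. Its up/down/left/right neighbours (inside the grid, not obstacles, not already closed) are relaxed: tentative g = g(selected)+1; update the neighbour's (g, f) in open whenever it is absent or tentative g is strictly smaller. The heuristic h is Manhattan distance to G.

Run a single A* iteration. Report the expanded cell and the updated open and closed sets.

step 1: expand (3,4) (f=6, h=4) → closed; open now [(2,4) g=3 f=8, (2,5) g=2 f=8, (2,6) g=1 f=8, (4,4) g=3 f=8, (4,5) g=2 f=8, (4,6) g=1 f=8]

expanded=(3,4); open=[(2,4) g=3 f=8, (2,5) g=2 f=8, (2,6) g=1 f=8, (4,4) g=3 f=8, (4,5) g=2 f=8, (4,6) g=1 f=8]; closed=[(3,4), (3,5), (3,6)]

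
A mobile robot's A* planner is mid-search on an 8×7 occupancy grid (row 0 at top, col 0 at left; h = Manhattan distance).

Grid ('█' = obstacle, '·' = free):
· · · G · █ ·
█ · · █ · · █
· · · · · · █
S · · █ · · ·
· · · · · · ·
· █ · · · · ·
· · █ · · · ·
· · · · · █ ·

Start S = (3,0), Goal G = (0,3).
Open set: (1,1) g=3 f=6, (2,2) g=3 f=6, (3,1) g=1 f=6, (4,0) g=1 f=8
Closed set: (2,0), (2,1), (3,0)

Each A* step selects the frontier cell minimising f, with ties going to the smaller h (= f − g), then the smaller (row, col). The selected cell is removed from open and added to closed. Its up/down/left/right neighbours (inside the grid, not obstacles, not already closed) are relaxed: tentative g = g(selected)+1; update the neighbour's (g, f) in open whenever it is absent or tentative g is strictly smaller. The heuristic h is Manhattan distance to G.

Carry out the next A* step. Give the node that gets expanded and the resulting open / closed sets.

step 1: expand (1,1) (f=6, h=3) → closed; open now [(0,1) g=4 f=6, (1,2) g=4 f=6, (2,2) g=3 f=6, (3,1) g=1 f=6, (4,0) g=1 f=8]

expanded=(1,1); open=[(0,1) g=4 f=6, (1,2) g=4 f=6, (2,2) g=3 f=6, (3,1) g=1 f=6, (4,0) g=1 f=8]; closed=[(1,1), (2,0), (2,1), (3,0)]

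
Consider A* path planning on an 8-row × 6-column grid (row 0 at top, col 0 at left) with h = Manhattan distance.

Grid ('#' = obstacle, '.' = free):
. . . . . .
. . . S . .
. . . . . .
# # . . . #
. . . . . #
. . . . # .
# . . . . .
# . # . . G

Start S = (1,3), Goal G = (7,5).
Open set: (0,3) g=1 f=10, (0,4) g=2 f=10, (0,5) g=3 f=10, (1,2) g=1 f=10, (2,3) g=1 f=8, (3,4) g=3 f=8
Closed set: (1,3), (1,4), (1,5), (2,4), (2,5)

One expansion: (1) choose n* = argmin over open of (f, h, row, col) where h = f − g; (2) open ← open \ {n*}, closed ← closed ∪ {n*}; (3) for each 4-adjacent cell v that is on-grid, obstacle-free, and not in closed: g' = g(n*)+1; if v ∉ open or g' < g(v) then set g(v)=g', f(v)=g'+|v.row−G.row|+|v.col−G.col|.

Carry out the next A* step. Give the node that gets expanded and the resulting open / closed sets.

expanded=(3,4); open=[(0,3) g=1 f=10, (0,4) g=2 f=10, (0,5) g=3 f=10, (1,2) g=1 f=10, (2,3) g=1 f=8, (3,3) g=4 f=10, (4,4) g=4 f=8]; closed=[(1,3), (1,4), (1,5), (2,4), (2,5), (3,4)]

step 1: expand (3,4) (f=8, h=5) → closed; open now [(0,3) g=1 f=10, (0,4) g=2 f=10, (0,5) g=3 f=10, (1,2) g=1 f=10, (2,3) g=1 f=8, (3,3) g=4 f=10, (4,4) g=4 f=8]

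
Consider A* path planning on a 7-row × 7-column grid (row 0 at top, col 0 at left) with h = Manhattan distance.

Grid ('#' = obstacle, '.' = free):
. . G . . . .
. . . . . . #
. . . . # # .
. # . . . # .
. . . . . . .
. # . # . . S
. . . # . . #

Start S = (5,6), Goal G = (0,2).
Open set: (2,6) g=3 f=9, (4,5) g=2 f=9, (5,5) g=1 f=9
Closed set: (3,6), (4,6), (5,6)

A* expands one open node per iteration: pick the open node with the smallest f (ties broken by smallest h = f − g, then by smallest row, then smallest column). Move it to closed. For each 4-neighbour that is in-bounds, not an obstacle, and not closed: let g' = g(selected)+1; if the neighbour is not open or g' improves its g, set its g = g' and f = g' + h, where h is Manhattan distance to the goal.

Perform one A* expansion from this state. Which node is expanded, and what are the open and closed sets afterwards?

step 1: expand (2,6) (f=9, h=6) → closed; open now [(4,5) g=2 f=9, (5,5) g=1 f=9]

expanded=(2,6); open=[(4,5) g=2 f=9, (5,5) g=1 f=9]; closed=[(2,6), (3,6), (4,6), (5,6)]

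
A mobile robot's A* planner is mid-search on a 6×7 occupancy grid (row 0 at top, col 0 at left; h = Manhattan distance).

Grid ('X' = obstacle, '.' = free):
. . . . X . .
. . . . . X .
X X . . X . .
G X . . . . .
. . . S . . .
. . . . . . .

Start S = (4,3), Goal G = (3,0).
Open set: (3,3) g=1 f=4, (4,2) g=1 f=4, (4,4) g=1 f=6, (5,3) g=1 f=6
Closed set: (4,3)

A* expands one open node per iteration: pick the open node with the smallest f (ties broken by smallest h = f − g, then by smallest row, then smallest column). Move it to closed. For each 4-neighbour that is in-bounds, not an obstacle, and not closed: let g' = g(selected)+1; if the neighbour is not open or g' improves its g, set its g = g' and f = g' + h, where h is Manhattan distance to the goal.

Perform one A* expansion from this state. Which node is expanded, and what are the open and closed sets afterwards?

expanded=(3,3); open=[(2,3) g=2 f=6, (3,2) g=2 f=4, (3,4) g=2 f=6, (4,2) g=1 f=4, (4,4) g=1 f=6, (5,3) g=1 f=6]; closed=[(3,3), (4,3)]

step 1: expand (3,3) (f=4, h=3) → closed; open now [(2,3) g=2 f=6, (3,2) g=2 f=4, (3,4) g=2 f=6, (4,2) g=1 f=4, (4,4) g=1 f=6, (5,3) g=1 f=6]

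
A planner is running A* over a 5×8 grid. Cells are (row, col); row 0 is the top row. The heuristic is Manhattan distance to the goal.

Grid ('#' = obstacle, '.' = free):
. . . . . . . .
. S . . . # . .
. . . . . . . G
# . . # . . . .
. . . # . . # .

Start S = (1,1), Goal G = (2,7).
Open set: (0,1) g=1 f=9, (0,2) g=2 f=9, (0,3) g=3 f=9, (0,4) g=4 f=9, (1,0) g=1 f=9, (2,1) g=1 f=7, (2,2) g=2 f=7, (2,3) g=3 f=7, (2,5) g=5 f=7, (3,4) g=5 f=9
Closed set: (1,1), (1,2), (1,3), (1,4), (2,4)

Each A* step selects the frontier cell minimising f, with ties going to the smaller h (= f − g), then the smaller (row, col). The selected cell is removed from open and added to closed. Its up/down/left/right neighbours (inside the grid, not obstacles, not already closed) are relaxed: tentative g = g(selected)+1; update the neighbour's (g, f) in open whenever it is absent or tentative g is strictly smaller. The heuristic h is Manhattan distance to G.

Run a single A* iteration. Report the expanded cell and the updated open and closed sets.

expanded=(2,5); open=[(0,1) g=1 f=9, (0,2) g=2 f=9, (0,3) g=3 f=9, (0,4) g=4 f=9, (1,0) g=1 f=9, (2,1) g=1 f=7, (2,2) g=2 f=7, (2,3) g=3 f=7, (2,6) g=6 f=7, (3,4) g=5 f=9, (3,5) g=6 f=9]; closed=[(1,1), (1,2), (1,3), (1,4), (2,4), (2,5)]

step 1: expand (2,5) (f=7, h=2) → closed; open now [(0,1) g=1 f=9, (0,2) g=2 f=9, (0,3) g=3 f=9, (0,4) g=4 f=9, (1,0) g=1 f=9, (2,1) g=1 f=7, (2,2) g=2 f=7, (2,3) g=3 f=7, (2,6) g=6 f=7, (3,4) g=5 f=9, (3,5) g=6 f=9]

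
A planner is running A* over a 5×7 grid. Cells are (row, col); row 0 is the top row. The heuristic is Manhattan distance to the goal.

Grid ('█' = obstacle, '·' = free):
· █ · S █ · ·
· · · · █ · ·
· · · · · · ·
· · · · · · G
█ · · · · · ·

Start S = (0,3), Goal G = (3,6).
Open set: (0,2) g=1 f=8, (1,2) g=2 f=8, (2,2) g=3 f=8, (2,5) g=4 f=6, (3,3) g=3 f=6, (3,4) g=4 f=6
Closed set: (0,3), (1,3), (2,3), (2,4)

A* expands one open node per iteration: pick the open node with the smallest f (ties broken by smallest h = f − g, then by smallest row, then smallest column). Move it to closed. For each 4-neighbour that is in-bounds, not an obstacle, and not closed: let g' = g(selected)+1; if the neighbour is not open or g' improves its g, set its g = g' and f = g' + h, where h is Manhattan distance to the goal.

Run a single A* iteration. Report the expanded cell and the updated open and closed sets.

step 1: expand (2,5) (f=6, h=2) → closed; open now [(0,2) g=1 f=8, (1,2) g=2 f=8, (1,5) g=5 f=8, (2,2) g=3 f=8, (2,6) g=5 f=6, (3,3) g=3 f=6, (3,4) g=4 f=6, (3,5) g=5 f=6]

expanded=(2,5); open=[(0,2) g=1 f=8, (1,2) g=2 f=8, (1,5) g=5 f=8, (2,2) g=3 f=8, (2,6) g=5 f=6, (3,3) g=3 f=6, (3,4) g=4 f=6, (3,5) g=5 f=6]; closed=[(0,3), (1,3), (2,3), (2,4), (2,5)]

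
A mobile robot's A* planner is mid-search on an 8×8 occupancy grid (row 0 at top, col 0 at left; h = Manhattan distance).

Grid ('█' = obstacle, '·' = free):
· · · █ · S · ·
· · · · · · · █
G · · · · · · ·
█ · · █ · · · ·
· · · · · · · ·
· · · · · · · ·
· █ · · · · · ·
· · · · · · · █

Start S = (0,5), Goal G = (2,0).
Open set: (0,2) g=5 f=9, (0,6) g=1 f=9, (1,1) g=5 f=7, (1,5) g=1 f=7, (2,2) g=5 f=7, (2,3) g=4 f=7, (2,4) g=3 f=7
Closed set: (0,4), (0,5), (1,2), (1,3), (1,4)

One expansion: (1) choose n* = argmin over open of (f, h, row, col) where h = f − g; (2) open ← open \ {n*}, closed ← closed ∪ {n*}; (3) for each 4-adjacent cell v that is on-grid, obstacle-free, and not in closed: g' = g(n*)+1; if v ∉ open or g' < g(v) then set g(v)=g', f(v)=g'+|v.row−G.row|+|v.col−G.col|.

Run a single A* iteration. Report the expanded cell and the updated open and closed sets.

step 1: expand (1,1) (f=7, h=2) → closed; open now [(0,1) g=6 f=9, (0,2) g=5 f=9, (0,6) g=1 f=9, (1,0) g=6 f=7, (1,5) g=1 f=7, (2,1) g=6 f=7, (2,2) g=5 f=7, (2,3) g=4 f=7, (2,4) g=3 f=7]

expanded=(1,1); open=[(0,1) g=6 f=9, (0,2) g=5 f=9, (0,6) g=1 f=9, (1,0) g=6 f=7, (1,5) g=1 f=7, (2,1) g=6 f=7, (2,2) g=5 f=7, (2,3) g=4 f=7, (2,4) g=3 f=7]; closed=[(0,4), (0,5), (1,1), (1,2), (1,3), (1,4)]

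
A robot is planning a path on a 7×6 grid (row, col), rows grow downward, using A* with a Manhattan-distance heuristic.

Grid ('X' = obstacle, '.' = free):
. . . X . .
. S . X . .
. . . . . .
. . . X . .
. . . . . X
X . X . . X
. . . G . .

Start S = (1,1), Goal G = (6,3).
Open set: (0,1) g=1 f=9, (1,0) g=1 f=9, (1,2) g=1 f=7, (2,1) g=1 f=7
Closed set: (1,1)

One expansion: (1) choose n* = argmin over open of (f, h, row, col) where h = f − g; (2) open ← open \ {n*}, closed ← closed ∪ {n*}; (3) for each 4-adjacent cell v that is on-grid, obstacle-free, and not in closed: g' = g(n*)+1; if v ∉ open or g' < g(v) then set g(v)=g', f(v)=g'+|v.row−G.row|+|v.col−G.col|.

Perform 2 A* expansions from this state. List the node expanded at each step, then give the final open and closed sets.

step 1: expand (1,2) (f=7, h=6) → closed; open now [(0,1) g=1 f=9, (0,2) g=2 f=9, (1,0) g=1 f=9, (2,1) g=1 f=7, (2,2) g=2 f=7]
step 2: expand (2,2) (f=7, h=5) → closed; open now [(0,1) g=1 f=9, (0,2) g=2 f=9, (1,0) g=1 f=9, (2,1) g=1 f=7, (2,3) g=3 f=7, (3,2) g=3 f=7]

order=[(1,2) → (2,2)]; open=[(0,1) g=1 f=9, (0,2) g=2 f=9, (1,0) g=1 f=9, (2,1) g=1 f=7, (2,3) g=3 f=7, (3,2) g=3 f=7]; closed=[(1,1), (1,2), (2,2)]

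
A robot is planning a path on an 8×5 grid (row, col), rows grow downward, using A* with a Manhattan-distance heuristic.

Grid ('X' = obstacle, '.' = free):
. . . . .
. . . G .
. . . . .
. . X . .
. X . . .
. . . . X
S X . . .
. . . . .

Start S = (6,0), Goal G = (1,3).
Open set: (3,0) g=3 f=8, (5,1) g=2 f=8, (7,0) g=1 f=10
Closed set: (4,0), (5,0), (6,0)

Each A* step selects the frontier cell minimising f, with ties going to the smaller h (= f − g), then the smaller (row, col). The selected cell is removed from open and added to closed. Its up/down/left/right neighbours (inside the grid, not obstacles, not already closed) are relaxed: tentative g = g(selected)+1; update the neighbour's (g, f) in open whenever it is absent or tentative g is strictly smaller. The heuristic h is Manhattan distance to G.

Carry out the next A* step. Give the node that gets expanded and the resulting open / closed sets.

expanded=(3,0); open=[(2,0) g=4 f=8, (3,1) g=4 f=8, (5,1) g=2 f=8, (7,0) g=1 f=10]; closed=[(3,0), (4,0), (5,0), (6,0)]

step 1: expand (3,0) (f=8, h=5) → closed; open now [(2,0) g=4 f=8, (3,1) g=4 f=8, (5,1) g=2 f=8, (7,0) g=1 f=10]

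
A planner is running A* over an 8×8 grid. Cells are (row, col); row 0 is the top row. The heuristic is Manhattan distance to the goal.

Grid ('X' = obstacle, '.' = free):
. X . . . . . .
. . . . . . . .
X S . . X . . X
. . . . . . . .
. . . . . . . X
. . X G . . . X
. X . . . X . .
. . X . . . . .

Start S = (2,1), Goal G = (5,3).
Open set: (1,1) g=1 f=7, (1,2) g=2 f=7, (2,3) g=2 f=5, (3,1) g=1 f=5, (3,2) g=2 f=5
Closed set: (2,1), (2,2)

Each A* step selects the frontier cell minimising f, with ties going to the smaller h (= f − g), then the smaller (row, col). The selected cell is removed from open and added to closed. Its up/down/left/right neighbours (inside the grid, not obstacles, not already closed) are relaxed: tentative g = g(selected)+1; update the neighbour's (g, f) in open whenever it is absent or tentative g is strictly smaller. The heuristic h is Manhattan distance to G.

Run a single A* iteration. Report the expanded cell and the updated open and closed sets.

expanded=(2,3); open=[(1,1) g=1 f=7, (1,2) g=2 f=7, (1,3) g=3 f=7, (3,1) g=1 f=5, (3,2) g=2 f=5, (3,3) g=3 f=5]; closed=[(2,1), (2,2), (2,3)]

step 1: expand (2,3) (f=5, h=3) → closed; open now [(1,1) g=1 f=7, (1,2) g=2 f=7, (1,3) g=3 f=7, (3,1) g=1 f=5, (3,2) g=2 f=5, (3,3) g=3 f=5]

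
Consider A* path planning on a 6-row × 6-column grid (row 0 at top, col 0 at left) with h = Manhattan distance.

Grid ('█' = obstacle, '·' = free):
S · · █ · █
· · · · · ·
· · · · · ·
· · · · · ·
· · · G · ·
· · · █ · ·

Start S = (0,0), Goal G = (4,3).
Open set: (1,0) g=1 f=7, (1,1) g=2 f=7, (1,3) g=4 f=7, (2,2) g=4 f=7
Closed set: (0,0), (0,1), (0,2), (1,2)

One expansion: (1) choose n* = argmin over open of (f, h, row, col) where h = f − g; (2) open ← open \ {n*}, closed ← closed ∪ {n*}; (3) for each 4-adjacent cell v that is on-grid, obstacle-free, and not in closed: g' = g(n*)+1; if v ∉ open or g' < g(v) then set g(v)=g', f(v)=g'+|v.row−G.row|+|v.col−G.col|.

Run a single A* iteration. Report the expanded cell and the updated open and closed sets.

step 1: expand (1,3) (f=7, h=3) → closed; open now [(1,0) g=1 f=7, (1,1) g=2 f=7, (1,4) g=5 f=9, (2,2) g=4 f=7, (2,3) g=5 f=7]

expanded=(1,3); open=[(1,0) g=1 f=7, (1,1) g=2 f=7, (1,4) g=5 f=9, (2,2) g=4 f=7, (2,3) g=5 f=7]; closed=[(0,0), (0,1), (0,2), (1,2), (1,3)]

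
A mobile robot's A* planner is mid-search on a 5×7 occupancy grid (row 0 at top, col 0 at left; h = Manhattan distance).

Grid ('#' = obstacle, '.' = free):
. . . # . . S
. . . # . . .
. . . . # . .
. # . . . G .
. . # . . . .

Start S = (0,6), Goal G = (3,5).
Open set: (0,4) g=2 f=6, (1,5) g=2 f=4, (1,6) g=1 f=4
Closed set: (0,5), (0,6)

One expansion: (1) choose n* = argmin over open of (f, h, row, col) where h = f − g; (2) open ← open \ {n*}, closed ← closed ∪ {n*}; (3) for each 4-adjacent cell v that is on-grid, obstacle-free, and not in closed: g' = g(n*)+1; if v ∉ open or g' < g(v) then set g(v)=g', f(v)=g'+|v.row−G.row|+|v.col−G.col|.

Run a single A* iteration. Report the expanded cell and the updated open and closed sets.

expanded=(1,5); open=[(0,4) g=2 f=6, (1,4) g=3 f=6, (1,6) g=1 f=4, (2,5) g=3 f=4]; closed=[(0,5), (0,6), (1,5)]

step 1: expand (1,5) (f=4, h=2) → closed; open now [(0,4) g=2 f=6, (1,4) g=3 f=6, (1,6) g=1 f=4, (2,5) g=3 f=4]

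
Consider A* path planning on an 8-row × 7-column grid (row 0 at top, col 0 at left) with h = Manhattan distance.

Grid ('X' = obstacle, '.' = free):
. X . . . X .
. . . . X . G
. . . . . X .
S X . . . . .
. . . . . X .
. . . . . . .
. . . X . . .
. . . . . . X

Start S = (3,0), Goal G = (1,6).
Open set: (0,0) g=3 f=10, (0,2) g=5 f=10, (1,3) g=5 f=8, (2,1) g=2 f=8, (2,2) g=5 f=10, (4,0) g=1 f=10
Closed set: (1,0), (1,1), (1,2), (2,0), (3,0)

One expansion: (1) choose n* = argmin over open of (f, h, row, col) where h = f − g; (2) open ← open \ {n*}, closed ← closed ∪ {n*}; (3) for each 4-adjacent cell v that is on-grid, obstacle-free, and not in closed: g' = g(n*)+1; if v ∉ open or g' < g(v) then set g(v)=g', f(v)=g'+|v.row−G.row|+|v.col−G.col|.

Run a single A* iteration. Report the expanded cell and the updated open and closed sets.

step 1: expand (1,3) (f=8, h=3) → closed; open now [(0,0) g=3 f=10, (0,2) g=5 f=10, (0,3) g=6 f=10, (2,1) g=2 f=8, (2,2) g=5 f=10, (2,3) g=6 f=10, (4,0) g=1 f=10]

expanded=(1,3); open=[(0,0) g=3 f=10, (0,2) g=5 f=10, (0,3) g=6 f=10, (2,1) g=2 f=8, (2,2) g=5 f=10, (2,3) g=6 f=10, (4,0) g=1 f=10]; closed=[(1,0), (1,1), (1,2), (1,3), (2,0), (3,0)]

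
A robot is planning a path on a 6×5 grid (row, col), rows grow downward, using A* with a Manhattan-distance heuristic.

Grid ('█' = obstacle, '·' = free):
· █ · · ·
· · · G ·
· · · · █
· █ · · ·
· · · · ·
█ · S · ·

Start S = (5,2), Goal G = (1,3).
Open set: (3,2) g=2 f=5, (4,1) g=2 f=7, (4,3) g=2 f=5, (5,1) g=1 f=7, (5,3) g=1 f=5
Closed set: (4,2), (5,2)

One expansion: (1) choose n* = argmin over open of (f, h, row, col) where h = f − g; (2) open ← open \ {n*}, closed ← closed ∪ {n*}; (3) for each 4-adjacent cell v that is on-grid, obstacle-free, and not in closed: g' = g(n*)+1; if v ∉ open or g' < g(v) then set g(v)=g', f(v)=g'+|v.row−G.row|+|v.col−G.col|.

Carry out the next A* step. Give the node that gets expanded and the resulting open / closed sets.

step 1: expand (3,2) (f=5, h=3) → closed; open now [(2,2) g=3 f=5, (3,3) g=3 f=5, (4,1) g=2 f=7, (4,3) g=2 f=5, (5,1) g=1 f=7, (5,3) g=1 f=5]

expanded=(3,2); open=[(2,2) g=3 f=5, (3,3) g=3 f=5, (4,1) g=2 f=7, (4,3) g=2 f=5, (5,1) g=1 f=7, (5,3) g=1 f=5]; closed=[(3,2), (4,2), (5,2)]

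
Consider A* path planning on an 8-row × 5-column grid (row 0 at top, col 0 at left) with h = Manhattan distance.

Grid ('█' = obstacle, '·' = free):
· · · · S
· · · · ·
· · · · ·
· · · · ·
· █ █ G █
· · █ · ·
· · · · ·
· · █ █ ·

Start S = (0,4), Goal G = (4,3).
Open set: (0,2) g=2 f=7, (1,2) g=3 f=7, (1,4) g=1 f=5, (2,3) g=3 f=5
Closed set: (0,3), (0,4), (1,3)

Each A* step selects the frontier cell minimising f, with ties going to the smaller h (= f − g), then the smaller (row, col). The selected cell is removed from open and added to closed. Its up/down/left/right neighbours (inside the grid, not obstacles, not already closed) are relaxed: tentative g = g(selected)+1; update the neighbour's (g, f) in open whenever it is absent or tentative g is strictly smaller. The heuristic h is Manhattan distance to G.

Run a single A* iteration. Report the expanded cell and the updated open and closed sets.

step 1: expand (2,3) (f=5, h=2) → closed; open now [(0,2) g=2 f=7, (1,2) g=3 f=7, (1,4) g=1 f=5, (2,2) g=4 f=7, (2,4) g=4 f=7, (3,3) g=4 f=5]

expanded=(2,3); open=[(0,2) g=2 f=7, (1,2) g=3 f=7, (1,4) g=1 f=5, (2,2) g=4 f=7, (2,4) g=4 f=7, (3,3) g=4 f=5]; closed=[(0,3), (0,4), (1,3), (2,3)]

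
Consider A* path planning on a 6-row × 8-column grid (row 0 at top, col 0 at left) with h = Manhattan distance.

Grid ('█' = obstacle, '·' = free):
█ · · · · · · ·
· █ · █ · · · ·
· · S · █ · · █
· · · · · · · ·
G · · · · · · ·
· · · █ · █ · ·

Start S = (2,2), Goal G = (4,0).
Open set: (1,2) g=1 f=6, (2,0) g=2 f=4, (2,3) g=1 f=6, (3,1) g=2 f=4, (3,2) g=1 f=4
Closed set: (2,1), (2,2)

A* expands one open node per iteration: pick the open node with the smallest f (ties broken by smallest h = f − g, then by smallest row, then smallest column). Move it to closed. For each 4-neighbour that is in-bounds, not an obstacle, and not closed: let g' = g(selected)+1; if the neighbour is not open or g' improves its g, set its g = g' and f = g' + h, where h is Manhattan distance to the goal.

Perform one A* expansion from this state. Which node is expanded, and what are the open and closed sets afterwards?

step 1: expand (2,0) (f=4, h=2) → closed; open now [(1,0) g=3 f=6, (1,2) g=1 f=6, (2,3) g=1 f=6, (3,0) g=3 f=4, (3,1) g=2 f=4, (3,2) g=1 f=4]

expanded=(2,0); open=[(1,0) g=3 f=6, (1,2) g=1 f=6, (2,3) g=1 f=6, (3,0) g=3 f=4, (3,1) g=2 f=4, (3,2) g=1 f=4]; closed=[(2,0), (2,1), (2,2)]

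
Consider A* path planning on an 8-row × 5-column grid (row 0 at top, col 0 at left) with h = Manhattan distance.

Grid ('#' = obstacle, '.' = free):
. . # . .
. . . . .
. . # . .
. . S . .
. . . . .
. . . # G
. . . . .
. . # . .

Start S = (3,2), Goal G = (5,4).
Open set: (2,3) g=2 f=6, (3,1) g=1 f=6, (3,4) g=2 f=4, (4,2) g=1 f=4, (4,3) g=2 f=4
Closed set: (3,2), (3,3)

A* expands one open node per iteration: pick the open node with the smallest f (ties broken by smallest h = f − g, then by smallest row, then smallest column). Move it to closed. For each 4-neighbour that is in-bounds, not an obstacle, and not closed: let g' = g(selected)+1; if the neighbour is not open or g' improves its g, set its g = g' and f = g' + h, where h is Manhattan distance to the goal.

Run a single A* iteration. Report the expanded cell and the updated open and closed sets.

expanded=(3,4); open=[(2,3) g=2 f=6, (2,4) g=3 f=6, (3,1) g=1 f=6, (4,2) g=1 f=4, (4,3) g=2 f=4, (4,4) g=3 f=4]; closed=[(3,2), (3,3), (3,4)]

step 1: expand (3,4) (f=4, h=2) → closed; open now [(2,3) g=2 f=6, (2,4) g=3 f=6, (3,1) g=1 f=6, (4,2) g=1 f=4, (4,3) g=2 f=4, (4,4) g=3 f=4]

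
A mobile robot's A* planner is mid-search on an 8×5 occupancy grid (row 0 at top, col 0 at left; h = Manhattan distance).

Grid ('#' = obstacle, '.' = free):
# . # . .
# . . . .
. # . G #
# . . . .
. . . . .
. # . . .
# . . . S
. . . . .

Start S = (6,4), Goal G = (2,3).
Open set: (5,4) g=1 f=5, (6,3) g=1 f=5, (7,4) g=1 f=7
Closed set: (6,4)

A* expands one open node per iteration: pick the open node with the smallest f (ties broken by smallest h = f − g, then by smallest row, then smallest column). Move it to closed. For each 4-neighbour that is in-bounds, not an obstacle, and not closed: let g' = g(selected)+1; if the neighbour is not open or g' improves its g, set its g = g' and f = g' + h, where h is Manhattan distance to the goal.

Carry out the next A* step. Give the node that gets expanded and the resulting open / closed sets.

step 1: expand (5,4) (f=5, h=4) → closed; open now [(4,4) g=2 f=5, (5,3) g=2 f=5, (6,3) g=1 f=5, (7,4) g=1 f=7]

expanded=(5,4); open=[(4,4) g=2 f=5, (5,3) g=2 f=5, (6,3) g=1 f=5, (7,4) g=1 f=7]; closed=[(5,4), (6,4)]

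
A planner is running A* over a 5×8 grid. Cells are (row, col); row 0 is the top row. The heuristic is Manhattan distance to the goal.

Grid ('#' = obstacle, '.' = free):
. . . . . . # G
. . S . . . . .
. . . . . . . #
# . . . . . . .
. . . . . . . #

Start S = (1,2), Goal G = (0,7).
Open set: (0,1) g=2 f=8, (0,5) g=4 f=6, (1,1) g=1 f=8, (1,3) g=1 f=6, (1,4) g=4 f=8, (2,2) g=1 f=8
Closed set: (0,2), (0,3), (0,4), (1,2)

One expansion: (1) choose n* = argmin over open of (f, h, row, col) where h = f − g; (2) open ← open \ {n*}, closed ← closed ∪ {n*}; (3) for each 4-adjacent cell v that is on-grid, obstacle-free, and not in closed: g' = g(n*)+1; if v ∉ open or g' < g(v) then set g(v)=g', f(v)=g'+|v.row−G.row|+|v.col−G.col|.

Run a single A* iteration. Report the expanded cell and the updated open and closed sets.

step 1: expand (0,5) (f=6, h=2) → closed; open now [(0,1) g=2 f=8, (1,1) g=1 f=8, (1,3) g=1 f=6, (1,4) g=4 f=8, (1,5) g=5 f=8, (2,2) g=1 f=8]

expanded=(0,5); open=[(0,1) g=2 f=8, (1,1) g=1 f=8, (1,3) g=1 f=6, (1,4) g=4 f=8, (1,5) g=5 f=8, (2,2) g=1 f=8]; closed=[(0,2), (0,3), (0,4), (0,5), (1,2)]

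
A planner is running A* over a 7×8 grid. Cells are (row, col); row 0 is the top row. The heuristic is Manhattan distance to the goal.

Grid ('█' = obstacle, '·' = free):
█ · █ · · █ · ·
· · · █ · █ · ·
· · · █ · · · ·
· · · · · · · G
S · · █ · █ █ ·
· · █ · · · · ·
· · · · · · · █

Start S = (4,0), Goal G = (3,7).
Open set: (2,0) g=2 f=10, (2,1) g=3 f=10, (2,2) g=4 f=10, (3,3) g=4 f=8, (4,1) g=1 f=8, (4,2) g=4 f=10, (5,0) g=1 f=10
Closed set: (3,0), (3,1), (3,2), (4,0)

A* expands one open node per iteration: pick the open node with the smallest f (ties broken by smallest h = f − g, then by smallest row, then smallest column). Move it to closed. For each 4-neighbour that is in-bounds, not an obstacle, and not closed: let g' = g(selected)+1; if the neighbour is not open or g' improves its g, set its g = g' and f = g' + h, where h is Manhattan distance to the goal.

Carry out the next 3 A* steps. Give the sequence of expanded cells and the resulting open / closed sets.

order=[(3,3) → (3,4) → (3,5)]; open=[(2,0) g=2 f=10, (2,1) g=3 f=10, (2,2) g=4 f=10, (2,4) g=6 f=10, (2,5) g=7 f=10, (3,6) g=7 f=8, (4,1) g=1 f=8, (4,2) g=4 f=10, (4,4) g=6 f=10, (5,0) g=1 f=10]; closed=[(3,0), (3,1), (3,2), (3,3), (3,4), (3,5), (4,0)]

step 1: expand (3,3) (f=8, h=4) → closed; open now [(2,0) g=2 f=10, (2,1) g=3 f=10, (2,2) g=4 f=10, (3,4) g=5 f=8, (4,1) g=1 f=8, (4,2) g=4 f=10, (5,0) g=1 f=10]
step 2: expand (3,4) (f=8, h=3) → closed; open now [(2,0) g=2 f=10, (2,1) g=3 f=10, (2,2) g=4 f=10, (2,4) g=6 f=10, (3,5) g=6 f=8, (4,1) g=1 f=8, (4,2) g=4 f=10, (4,4) g=6 f=10, (5,0) g=1 f=10]
step 3: expand (3,5) (f=8, h=2) → closed; open now [(2,0) g=2 f=10, (2,1) g=3 f=10, (2,2) g=4 f=10, (2,4) g=6 f=10, (2,5) g=7 f=10, (3,6) g=7 f=8, (4,1) g=1 f=8, (4,2) g=4 f=10, (4,4) g=6 f=10, (5,0) g=1 f=10]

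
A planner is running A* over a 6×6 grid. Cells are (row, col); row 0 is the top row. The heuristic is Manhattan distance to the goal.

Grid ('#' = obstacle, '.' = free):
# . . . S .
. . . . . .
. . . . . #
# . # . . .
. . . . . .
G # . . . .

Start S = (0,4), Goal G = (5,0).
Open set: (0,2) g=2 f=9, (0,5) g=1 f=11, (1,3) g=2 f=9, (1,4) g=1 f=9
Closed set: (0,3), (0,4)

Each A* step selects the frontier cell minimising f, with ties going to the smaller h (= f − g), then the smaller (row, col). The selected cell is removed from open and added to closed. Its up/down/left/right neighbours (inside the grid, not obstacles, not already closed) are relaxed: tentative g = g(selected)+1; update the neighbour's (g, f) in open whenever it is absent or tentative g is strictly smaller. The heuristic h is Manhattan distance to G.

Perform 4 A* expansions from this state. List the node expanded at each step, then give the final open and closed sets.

order=[(0,2) → (0,1) → (1,1) → (1,0)]; open=[(0,5) g=1 f=11, (1,2) g=3 f=9, (1,3) g=2 f=9, (1,4) g=1 f=9, (2,0) g=6 f=9, (2,1) g=5 f=9]; closed=[(0,1), (0,2), (0,3), (0,4), (1,0), (1,1)]

step 1: expand (0,2) (f=9, h=7) → closed; open now [(0,1) g=3 f=9, (0,5) g=1 f=11, (1,2) g=3 f=9, (1,3) g=2 f=9, (1,4) g=1 f=9]
step 2: expand (0,1) (f=9, h=6) → closed; open now [(0,5) g=1 f=11, (1,1) g=4 f=9, (1,2) g=3 f=9, (1,3) g=2 f=9, (1,4) g=1 f=9]
step 3: expand (1,1) (f=9, h=5) → closed; open now [(0,5) g=1 f=11, (1,0) g=5 f=9, (1,2) g=3 f=9, (1,3) g=2 f=9, (1,4) g=1 f=9, (2,1) g=5 f=9]
step 4: expand (1,0) (f=9, h=4) → closed; open now [(0,5) g=1 f=11, (1,2) g=3 f=9, (1,3) g=2 f=9, (1,4) g=1 f=9, (2,0) g=6 f=9, (2,1) g=5 f=9]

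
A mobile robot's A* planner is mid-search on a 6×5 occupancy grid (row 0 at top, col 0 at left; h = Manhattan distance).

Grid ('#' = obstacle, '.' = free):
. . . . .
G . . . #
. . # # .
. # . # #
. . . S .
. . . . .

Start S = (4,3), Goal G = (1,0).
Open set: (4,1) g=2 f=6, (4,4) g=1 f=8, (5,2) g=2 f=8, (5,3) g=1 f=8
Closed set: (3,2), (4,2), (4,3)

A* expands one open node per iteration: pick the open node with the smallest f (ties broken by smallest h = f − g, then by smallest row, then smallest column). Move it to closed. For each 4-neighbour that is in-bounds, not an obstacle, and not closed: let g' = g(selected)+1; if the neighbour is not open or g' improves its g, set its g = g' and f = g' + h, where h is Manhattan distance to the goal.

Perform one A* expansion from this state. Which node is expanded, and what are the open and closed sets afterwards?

step 1: expand (4,1) (f=6, h=4) → closed; open now [(4,0) g=3 f=6, (4,4) g=1 f=8, (5,1) g=3 f=8, (5,2) g=2 f=8, (5,3) g=1 f=8]

expanded=(4,1); open=[(4,0) g=3 f=6, (4,4) g=1 f=8, (5,1) g=3 f=8, (5,2) g=2 f=8, (5,3) g=1 f=8]; closed=[(3,2), (4,1), (4,2), (4,3)]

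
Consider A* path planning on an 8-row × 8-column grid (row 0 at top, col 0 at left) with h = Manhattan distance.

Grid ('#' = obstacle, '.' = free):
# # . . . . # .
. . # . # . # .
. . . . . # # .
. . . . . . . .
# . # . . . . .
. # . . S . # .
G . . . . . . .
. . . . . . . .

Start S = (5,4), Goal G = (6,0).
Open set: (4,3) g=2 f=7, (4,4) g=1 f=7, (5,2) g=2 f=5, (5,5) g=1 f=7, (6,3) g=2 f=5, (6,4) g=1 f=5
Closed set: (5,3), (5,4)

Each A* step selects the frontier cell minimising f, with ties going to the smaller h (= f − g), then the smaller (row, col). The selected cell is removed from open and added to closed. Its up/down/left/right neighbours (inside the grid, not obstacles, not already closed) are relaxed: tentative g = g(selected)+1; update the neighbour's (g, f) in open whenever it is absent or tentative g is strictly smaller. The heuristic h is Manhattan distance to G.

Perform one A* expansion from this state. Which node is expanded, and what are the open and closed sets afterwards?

expanded=(5,2); open=[(4,3) g=2 f=7, (4,4) g=1 f=7, (5,5) g=1 f=7, (6,2) g=3 f=5, (6,3) g=2 f=5, (6,4) g=1 f=5]; closed=[(5,2), (5,3), (5,4)]

step 1: expand (5,2) (f=5, h=3) → closed; open now [(4,3) g=2 f=7, (4,4) g=1 f=7, (5,5) g=1 f=7, (6,2) g=3 f=5, (6,3) g=2 f=5, (6,4) g=1 f=5]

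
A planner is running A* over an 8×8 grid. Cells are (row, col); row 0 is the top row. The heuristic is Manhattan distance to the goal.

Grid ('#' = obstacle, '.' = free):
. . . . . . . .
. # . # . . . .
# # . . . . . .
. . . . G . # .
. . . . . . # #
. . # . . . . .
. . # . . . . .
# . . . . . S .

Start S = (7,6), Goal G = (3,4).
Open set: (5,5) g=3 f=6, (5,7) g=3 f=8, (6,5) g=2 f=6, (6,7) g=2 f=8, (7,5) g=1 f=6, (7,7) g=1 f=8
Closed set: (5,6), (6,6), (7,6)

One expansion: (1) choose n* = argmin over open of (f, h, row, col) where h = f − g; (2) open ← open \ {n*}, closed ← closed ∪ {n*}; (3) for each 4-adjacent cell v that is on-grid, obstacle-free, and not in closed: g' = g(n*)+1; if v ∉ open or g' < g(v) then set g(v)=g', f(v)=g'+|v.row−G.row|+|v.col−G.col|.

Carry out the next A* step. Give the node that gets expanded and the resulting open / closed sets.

step 1: expand (5,5) (f=6, h=3) → closed; open now [(4,5) g=4 f=6, (5,4) g=4 f=6, (5,7) g=3 f=8, (6,5) g=2 f=6, (6,7) g=2 f=8, (7,5) g=1 f=6, (7,7) g=1 f=8]

expanded=(5,5); open=[(4,5) g=4 f=6, (5,4) g=4 f=6, (5,7) g=3 f=8, (6,5) g=2 f=6, (6,7) g=2 f=8, (7,5) g=1 f=6, (7,7) g=1 f=8]; closed=[(5,5), (5,6), (6,6), (7,6)]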